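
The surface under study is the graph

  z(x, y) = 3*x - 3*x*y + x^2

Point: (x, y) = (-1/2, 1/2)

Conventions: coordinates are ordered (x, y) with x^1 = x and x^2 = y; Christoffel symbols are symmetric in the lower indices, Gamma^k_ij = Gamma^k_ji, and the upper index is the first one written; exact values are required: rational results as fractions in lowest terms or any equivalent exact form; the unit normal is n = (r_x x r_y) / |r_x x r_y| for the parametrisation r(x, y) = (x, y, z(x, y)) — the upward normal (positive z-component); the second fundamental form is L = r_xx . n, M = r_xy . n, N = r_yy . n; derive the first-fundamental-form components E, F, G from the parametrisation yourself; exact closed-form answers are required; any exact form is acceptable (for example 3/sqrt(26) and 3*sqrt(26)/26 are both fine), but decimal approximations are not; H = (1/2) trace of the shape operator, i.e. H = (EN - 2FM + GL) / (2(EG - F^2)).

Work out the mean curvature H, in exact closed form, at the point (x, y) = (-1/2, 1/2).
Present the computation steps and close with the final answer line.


z_x = 1/2, z_y = 3/2, z_xx = 2, z_xy = -3, z_yy = 0
E = 5/4, F = 3/4, G = 13/4; answer radicand W^2 = 7/2
unnormalised second-form numerators: l = 2, m = -3, n = 0; L = l/sqrt(7/2), and similarly M = m/sqrt(W^2), N = n/sqrt(W^2)
H = (E*n - 2*F*m + G*l) / (2*(EG - F^2)*sqrt(W^2)); E*n - 2*F*m + G*l = 11, EG - F^2 = 7/2, so H = (11/7)/sqrt(7/2)

Answer: H = 11*sqrt(14)/49


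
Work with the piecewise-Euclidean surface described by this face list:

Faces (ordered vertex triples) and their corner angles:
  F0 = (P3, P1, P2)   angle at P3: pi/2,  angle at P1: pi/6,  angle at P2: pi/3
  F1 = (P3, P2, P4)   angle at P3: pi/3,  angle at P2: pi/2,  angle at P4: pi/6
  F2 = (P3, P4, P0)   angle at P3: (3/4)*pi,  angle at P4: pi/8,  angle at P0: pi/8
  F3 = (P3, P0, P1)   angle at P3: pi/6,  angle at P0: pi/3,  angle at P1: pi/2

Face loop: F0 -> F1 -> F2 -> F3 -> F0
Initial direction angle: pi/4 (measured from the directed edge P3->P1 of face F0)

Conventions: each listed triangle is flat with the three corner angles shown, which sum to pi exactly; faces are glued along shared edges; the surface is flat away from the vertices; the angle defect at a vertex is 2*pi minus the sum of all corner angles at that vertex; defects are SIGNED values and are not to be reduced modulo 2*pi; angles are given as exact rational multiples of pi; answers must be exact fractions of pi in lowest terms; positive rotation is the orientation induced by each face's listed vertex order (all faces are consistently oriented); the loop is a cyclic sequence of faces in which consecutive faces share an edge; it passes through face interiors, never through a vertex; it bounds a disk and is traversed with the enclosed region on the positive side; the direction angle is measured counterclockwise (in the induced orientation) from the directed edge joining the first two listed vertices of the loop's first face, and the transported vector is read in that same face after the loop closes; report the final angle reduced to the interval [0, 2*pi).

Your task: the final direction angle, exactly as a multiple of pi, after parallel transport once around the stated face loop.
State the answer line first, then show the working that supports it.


Answer: final direction angle = pi/2

enclosed vertex P3: corner angles sum to (7/4)*pi, defect = 2*pi - (7/4)*pi = pi/4
the final direction is the initial angle plus the enclosed defects, taken mod 2*pi in the induced orientation
final angle = pi/4 + pi/4 = pi/2 (mod 2*pi)


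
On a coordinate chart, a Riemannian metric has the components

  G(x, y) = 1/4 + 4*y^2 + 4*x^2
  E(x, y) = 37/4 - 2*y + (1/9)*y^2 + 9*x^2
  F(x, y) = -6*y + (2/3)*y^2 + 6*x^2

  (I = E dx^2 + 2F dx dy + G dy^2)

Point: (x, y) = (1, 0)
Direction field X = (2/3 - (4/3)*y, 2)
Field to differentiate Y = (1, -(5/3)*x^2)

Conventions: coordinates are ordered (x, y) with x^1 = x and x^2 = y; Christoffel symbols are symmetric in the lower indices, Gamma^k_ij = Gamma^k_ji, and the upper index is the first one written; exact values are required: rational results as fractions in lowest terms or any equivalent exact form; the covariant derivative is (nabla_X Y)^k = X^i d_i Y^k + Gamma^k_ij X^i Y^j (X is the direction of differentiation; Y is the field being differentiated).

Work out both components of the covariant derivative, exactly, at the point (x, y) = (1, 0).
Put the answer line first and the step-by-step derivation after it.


Answer: (nabla_X Y)^x = 12968/5985, (nabla_X Y)^y = -14396/5985

E = 73/4, F = 6, G = 17/4 at the point
E_x = 18, E_y = -2, F_x = 12, F_y = -6, G_x = 8, G_y = 0
EG - F^2 = 665/16;  g^inv = (16/665) * [[17/4, -6], [-6, 73/4]]
first-kind symbols [ij,l] = (1/2)(d_i g_jl + d_j g_il - d_l g_ij): [xx,x] = E_x/2 = 9, [xx,y] = F_x - E_y/2 = 13, [xy,x] = E_y/2 = -1, [xy,y] = G_x/2 = 4, [yy,x] = F_y - G_x/2 = -10, [yy,y] = G_y/2 = 0
Gamma^x_ij = (G*[ij,x] - F*[ij,y])/(EG - F^2), Gamma^y_ij = (E*[ij,y] - F*[ij,x])/(EG - F^2)
Gamma_xxx = -636/665, Gamma_xxy = -452/665, Gamma_xyy = -136/133, Gamma_yxx = 2932/665, Gamma_yxy = 1264/665, Gamma_yyy = 192/133
X = (2/3, 2), Y = (1, -5/3) at the point


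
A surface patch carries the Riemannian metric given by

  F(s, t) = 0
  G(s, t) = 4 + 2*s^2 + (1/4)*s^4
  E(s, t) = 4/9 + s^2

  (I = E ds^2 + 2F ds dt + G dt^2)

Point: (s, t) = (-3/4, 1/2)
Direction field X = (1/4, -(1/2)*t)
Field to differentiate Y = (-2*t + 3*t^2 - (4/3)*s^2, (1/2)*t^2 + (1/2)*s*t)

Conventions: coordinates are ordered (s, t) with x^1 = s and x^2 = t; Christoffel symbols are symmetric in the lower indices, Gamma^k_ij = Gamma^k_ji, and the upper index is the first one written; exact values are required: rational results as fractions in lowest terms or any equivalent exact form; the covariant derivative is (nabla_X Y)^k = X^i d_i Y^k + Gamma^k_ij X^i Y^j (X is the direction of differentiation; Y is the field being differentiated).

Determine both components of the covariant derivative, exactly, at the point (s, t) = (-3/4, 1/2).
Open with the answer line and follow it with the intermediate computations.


Answer: (nabla_X Y)^s = 6871/14848, (nabla_X Y)^t = -107/2336

E = 145/144, F = 0, G = 5329/1024 at the point
E_s = -3/2, E_t = 0, F_s = 0, F_t = 0, G_s = -219/64, G_t = 0
EG - F^2 = 772705/147456;  g^inv = (147456/772705) * [[5329/1024, 0], [0, 145/144]]
first-kind symbols [ij,l] = (1/2)(d_i g_jl + d_j g_il - d_l g_ij): [ss,s] = E_s/2 = -3/4, [ss,t] = F_s - E_t/2 = 0, [st,s] = E_t/2 = 0, [st,t] = G_s/2 = -219/128, [tt,s] = F_t - G_s/2 = 219/128, [tt,t] = G_t/2 = 0
Gamma^s_ij = (G*[ij,s] - F*[ij,t])/(EG - F^2), Gamma^t_ij = (E*[ij,t] - F*[ij,s])/(EG - F^2)
Gamma_sss = -108/145, Gamma_sst = 0, Gamma_stt = 1971/1160, Gamma_tss = 0, Gamma_tst = -24/73, Gamma_ttt = 0
X = (1/4, -1/4), Y = (-1, -1/16) at the point


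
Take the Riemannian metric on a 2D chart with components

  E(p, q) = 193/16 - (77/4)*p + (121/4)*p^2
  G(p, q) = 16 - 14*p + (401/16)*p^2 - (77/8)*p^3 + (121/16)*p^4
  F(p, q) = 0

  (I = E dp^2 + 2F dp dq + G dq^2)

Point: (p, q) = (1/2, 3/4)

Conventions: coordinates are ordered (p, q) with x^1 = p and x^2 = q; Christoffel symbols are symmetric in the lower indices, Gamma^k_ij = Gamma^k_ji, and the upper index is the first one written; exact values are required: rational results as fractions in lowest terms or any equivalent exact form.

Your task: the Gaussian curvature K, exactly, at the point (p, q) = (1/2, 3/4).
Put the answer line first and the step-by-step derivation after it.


Answer: K = -198/1525

E = 10, F = 0, G = 3721/256, EG - F^2 = 18605/128 at the point
E_p = 11, E_q = 0, F_p = 0, F_q = 0, G_p = 61/8, G_q = 0
E_qq = 0, F_pq = 0, G_pp = 703/16
Evaluate Brioschi's two determinant matrices M1, M2 and divide by (EG - F^2)^2.
M1 = [[-E_qq/2 + F_pq - G_pp/2, E_p/2, F_p - E_q/2], [F_q - G_p/2, E, F], [G_q/2, F, G]] = [[-703/32, 11/2, 0], [-61/16, 10, 0], [0, 0, 3721/256]]; det M1 = -23661839/8192
M2 = [[0, E_q/2, G_p/2], [E_q/2, E, F], [G_p/2, F, G]] = [[0, 0, 61/16], [0, 10, 0], [61/16, 0, 3721/256]]; det M2 = -18605/128
det M1 - det M2 = -22471119/8192; K = -22471119/8192 / (18605/128)^2 = -198/1525


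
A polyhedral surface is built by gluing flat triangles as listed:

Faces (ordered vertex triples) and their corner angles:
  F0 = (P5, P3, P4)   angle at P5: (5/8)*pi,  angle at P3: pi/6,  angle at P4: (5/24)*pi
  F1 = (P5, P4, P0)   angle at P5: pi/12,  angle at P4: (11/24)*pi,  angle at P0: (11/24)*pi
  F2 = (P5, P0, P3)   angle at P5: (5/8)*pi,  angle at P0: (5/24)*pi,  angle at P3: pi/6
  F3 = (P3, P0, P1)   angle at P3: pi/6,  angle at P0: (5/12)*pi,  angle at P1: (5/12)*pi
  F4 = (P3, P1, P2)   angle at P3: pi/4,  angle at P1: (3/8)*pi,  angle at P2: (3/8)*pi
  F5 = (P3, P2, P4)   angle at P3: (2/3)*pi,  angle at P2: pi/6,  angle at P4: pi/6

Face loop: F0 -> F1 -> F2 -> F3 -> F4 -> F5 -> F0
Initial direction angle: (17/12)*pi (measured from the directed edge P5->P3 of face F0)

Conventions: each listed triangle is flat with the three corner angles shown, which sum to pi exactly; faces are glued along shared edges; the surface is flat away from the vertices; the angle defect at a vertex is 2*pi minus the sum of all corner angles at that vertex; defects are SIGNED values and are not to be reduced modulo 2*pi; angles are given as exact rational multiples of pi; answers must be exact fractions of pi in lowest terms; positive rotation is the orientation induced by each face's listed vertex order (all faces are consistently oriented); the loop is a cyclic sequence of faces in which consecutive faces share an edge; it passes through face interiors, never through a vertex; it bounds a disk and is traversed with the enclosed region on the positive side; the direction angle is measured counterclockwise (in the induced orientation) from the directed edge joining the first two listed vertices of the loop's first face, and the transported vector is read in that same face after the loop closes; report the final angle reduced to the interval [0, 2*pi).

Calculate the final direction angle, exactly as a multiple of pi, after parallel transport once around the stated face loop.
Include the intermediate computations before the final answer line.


enclosed vertex P3: corner angles sum to (17/12)*pi, defect = 2*pi - (17/12)*pi = (7/12)*pi
enclosed vertex P5: corner angles sum to (4/3)*pi, defect = 2*pi - (4/3)*pi = (2/3)*pi
the final direction is the initial angle plus the enclosed defects, taken mod 2*pi in the induced orientation
final angle = (17/12)*pi + (5/4)*pi = (2/3)*pi (mod 2*pi)

Answer: final direction angle = (2/3)*pi


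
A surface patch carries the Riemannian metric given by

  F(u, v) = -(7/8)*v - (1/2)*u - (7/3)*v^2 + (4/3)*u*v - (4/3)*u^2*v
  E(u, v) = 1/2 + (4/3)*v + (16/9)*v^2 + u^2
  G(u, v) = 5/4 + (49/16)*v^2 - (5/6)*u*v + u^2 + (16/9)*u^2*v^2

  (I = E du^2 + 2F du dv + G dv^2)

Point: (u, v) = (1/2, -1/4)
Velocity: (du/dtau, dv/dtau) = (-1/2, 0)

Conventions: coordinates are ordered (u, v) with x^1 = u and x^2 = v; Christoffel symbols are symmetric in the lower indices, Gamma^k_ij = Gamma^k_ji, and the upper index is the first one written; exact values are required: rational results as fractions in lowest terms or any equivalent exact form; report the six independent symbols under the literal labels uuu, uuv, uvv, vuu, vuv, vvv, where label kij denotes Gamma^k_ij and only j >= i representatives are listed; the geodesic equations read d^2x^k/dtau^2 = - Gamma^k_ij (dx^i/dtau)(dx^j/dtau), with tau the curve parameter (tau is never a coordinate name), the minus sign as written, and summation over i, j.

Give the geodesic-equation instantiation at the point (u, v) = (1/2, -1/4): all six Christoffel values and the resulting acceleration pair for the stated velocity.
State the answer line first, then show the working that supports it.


Answer: Gamma_uuu = 30009/37097, Gamma_uuv = 23929/37097, Gamma_uvv = -114755/296776, Gamma_vuu = -10408/37097, Gamma_vuv = 16840/37097, Gamma_vvv = -24125/37097; accelerations (d^2u/dtau^2, d^2v/dtau^2) = (-30009/148388, 2602/37097)

E = 19/36, F = -25/96, G = 4201/2304 at the point
E_u = 1, E_v = 4/9, F_u = -1/2, F_v = 5/8, G_u = 95/72, G_v = -625/288
EG - F^2 = 37097/41472;  g^inv = (41472/37097) * [[4201/2304, 25/96], [25/96, 19/36]]
first-kind symbols [ij,l] = (1/2)(d_i g_jl + d_j g_il - d_l g_ij): [uu,u] = E_u/2 = 1/2, [uu,v] = F_u - E_v/2 = -13/18, [uv,u] = E_v/2 = 2/9, [uv,v] = G_u/2 = 95/144, [vv,u] = F_v - G_u/2 = -5/144, [vv,v] = G_v/2 = -625/576
Gamma^u_ij = (G*[ij,u] - F*[ij,v])/(EG - F^2), Gamma^v_ij = (E*[ij,v] - F*[ij,u])/(EG - F^2)
Gamma_uuu = 30009/37097, Gamma_uuv = 23929/37097, Gamma_uvv = -114755/296776, Gamma_vuu = -10408/37097, Gamma_vuv = 16840/37097, Gamma_vvv = -24125/37097
d^2u/dtau^2 = -(Gamma_uuu*(-1/2)^2 + 2*Gamma_uuv*(-1/2)*(0) + Gamma_uvv*(0)^2) = -30009/148388
d^2v/dtau^2 = -(Gamma_vuu*(-1/2)^2 + 2*Gamma_vuv*(-1/2)*(0) + Gamma_vvv*(0)^2) = 2602/37097


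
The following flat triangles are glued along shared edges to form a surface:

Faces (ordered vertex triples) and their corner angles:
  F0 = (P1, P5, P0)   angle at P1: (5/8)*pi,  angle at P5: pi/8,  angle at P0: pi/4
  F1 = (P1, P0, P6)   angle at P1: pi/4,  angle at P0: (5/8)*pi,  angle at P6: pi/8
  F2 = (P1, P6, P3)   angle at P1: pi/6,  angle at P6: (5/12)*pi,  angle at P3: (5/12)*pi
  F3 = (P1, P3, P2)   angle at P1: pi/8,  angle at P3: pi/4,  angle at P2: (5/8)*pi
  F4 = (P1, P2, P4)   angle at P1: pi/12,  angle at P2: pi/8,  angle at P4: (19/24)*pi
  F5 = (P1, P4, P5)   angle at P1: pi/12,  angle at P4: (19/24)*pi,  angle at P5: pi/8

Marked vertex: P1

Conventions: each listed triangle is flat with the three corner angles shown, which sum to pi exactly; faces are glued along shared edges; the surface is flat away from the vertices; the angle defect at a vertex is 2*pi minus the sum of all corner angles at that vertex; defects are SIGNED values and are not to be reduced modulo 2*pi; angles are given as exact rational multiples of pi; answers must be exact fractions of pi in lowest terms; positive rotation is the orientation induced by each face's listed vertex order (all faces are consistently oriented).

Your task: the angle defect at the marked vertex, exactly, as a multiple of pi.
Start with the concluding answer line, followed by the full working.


Answer: defect(P1) = (2/3)*pi

Sum of corner angles at P1: (4/3)*pi
defect = 2*pi - (4/3)*pi


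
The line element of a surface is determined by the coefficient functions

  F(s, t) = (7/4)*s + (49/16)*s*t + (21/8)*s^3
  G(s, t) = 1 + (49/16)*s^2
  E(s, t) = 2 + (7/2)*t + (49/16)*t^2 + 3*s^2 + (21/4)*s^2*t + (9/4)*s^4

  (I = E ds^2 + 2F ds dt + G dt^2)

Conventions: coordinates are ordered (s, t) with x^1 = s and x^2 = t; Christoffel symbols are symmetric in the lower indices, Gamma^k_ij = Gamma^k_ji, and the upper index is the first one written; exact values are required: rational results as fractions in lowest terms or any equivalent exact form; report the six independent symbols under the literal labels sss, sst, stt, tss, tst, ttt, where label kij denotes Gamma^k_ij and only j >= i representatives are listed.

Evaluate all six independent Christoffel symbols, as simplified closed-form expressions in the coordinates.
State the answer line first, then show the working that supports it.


Answer: Gamma_sss = (72*s^3 + 84*s*t + 48*s)/(36*s^4 + 84*s^2*t + 97*s^2 + 49*t^2 + 56*t + 32), Gamma_sst = (42*s^2 + 49*t + 28)/(36*s^4 + 84*s^2*t + 97*s^2 + 49*t^2 + 56*t + 32), Gamma_stt = 0, Gamma_tss = 84*s^2/(36*s^4 + 84*s^2*t + 97*s^2 + 49*t^2 + 56*t + 32), Gamma_tst = 49*s/(36*s^4 + 84*s^2*t + 97*s^2 + 49*t^2 + 56*t + 32), Gamma_ttt = 0

E = 2 + (7/2)*t + (49/16)*t^2 + 3*s^2 + (21/4)*s^2*t + (9/4)*s^4; F = (7/4)*s + (49/16)*s*t + (21/8)*s^3; G = 1 + (49/16)*s^2
Gamma^k_ij = (1/2) g^{kl} (d_i g_jl + d_j g_il - d_l g_ij), with g^inv = (1/(EG-F^2)) [[G, -F], [-F, E]]
first partials: E_s = 6*s + (21/2)*s*t + 9*s^3, E_t = 7/2 + (49/8)*t + (21/4)*s^2, F_s = 7/4 + (49/16)*t + (63/8)*s^2, F_t = (49/16)*s, G_s = (49/8)*s, G_t = 0
D = EG - F^2 = 2 + (7/2)*t + (49/16)*t^2 + (97/16)*s^2 + (21/4)*s^2*t + (9/4)*s^4
expanded: Gamma^s_ss = (G E_s - 2F F_s + F E_t)/(2D), Gamma^s_st = (G E_t - F G_s)/(2D), Gamma^s_tt = (2G F_t - G G_s - F G_t)/(2D), Gamma^t_ss = (2E F_s - E E_t - F E_s)/(2D), Gamma^t_st = (E G_s - F E_t)/(2D), Gamma^t_tt = (E G_t - 2F F_t + F G_s)/(2D); substitute and cancel common factors


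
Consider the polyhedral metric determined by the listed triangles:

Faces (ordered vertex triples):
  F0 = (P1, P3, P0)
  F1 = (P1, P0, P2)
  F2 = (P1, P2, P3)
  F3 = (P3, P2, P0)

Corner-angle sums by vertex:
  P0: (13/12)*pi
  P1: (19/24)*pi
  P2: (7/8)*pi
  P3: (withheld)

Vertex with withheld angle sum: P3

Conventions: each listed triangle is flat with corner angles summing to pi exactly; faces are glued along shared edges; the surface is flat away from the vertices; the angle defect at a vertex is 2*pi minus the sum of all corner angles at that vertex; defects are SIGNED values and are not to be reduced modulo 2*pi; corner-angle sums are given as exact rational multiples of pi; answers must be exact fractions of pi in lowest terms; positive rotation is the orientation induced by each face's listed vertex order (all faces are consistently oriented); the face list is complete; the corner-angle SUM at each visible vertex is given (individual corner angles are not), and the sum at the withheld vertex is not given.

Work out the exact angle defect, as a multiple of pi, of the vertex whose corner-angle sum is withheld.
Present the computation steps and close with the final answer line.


V = 4, E = 6, F = 4; chi = V - E + F = 2
Gauss-Bonnet: total defect = 2*pi*chi = 4*pi; visible defects sum to (13/4)*pi

Answer: defect(P3) = (3/4)*pi


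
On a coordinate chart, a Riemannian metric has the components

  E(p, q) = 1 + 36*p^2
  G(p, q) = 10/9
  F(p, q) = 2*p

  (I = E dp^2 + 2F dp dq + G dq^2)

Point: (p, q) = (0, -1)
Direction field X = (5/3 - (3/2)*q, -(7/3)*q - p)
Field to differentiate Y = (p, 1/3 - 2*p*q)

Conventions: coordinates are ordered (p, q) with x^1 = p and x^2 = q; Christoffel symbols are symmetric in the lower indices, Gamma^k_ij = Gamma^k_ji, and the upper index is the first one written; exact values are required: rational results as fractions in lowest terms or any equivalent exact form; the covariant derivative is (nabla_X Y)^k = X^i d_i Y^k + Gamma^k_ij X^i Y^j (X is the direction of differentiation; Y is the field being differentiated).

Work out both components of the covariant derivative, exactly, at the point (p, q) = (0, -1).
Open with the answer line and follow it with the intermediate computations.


Answer: (nabla_X Y)^p = 19/6, (nabla_X Y)^q = 19/3

E = 1, F = 0, G = 10/9 at the point
E_p = 0, E_q = 0, F_p = 2, F_q = 0, G_p = 0, G_q = 0
EG - F^2 = 10/9;  g^inv = (9/10) * [[10/9, 0], [0, 1]]
first-kind symbols [ij,l] = (1/2)(d_i g_jl + d_j g_il - d_l g_ij): [pp,p] = E_p/2 = 0, [pp,q] = F_p - E_q/2 = 2, [pq,p] = E_q/2 = 0, [pq,q] = G_p/2 = 0, [qq,p] = F_q - G_p/2 = 0, [qq,q] = G_q/2 = 0
Gamma^p_ij = (G*[ij,p] - F*[ij,q])/(EG - F^2), Gamma^q_ij = (E*[ij,q] - F*[ij,p])/(EG - F^2)
Gamma_ppp = 0, Gamma_ppq = 0, Gamma_pqq = 0, Gamma_qpp = 9/5, Gamma_qpq = 0, Gamma_qqq = 0
X = (19/6, 7/3), Y = (0, 1/3) at the point


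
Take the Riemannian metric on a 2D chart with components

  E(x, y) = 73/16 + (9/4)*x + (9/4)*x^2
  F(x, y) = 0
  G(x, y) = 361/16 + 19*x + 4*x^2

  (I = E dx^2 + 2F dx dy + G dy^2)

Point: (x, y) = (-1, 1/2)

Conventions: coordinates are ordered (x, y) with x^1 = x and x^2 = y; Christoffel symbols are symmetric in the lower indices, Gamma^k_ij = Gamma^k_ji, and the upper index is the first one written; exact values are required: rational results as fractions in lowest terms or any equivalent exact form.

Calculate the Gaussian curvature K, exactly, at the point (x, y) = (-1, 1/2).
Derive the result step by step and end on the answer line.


E = 73/16, F = 0, G = 121/16, EG - F^2 = 8833/256 at the point
E_x = -9/4, E_y = 0, F_x = 0, F_y = 0, G_x = 11, G_y = 0
E_yy = 0, F_xy = 0, G_xx = 8
Using the Brioschi determinant formula for K from the metric derivatives:
M1 = [[-E_yy/2 + F_xy - G_xx/2, E_x/2, F_x - E_y/2], [F_y - G_x/2, E, F], [G_y/2, F, G]] = [[-4, -9/8, 0], [-11/2, 73/16, 0], [0, 0, 121/16]]; det M1 = -47311/256
M2 = [[0, E_y/2, G_x/2], [E_y/2, E, F], [G_x/2, F, G]] = [[0, 0, 11/2], [0, 73/16, 0], [11/2, 0, 121/16]]; det M2 = -8833/64
det M1 - det M2 = -11979/256; K = -11979/256 / (8833/256)^2 = -2304/58619

Answer: K = -2304/58619


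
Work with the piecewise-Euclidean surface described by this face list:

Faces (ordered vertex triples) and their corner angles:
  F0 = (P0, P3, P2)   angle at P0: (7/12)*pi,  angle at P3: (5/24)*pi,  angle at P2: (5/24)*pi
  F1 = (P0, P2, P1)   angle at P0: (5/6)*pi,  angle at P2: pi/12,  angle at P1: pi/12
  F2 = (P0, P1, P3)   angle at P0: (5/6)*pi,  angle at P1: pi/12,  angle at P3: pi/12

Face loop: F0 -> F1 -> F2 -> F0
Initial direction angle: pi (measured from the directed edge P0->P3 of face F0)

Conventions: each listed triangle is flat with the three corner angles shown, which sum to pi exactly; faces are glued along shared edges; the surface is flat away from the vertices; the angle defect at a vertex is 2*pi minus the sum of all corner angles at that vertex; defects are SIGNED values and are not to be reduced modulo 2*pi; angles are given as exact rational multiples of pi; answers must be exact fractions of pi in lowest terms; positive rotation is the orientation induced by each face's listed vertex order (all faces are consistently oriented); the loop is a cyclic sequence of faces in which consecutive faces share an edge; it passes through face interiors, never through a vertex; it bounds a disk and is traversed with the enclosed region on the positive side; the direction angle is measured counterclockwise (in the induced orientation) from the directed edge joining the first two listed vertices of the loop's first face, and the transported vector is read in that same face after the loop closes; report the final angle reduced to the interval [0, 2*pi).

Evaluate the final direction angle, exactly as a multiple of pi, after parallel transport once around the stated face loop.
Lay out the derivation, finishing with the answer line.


enclosed vertex P0: corner angles sum to (9/4)*pi, defect = 2*pi - (9/4)*pi = -pi/4
transport around the loop rotates by the sum of enclosed defects; add to the initial angle mod 2*pi
final angle = pi - pi/4 = (3/4)*pi (mod 2*pi)

Answer: final direction angle = (3/4)*pi


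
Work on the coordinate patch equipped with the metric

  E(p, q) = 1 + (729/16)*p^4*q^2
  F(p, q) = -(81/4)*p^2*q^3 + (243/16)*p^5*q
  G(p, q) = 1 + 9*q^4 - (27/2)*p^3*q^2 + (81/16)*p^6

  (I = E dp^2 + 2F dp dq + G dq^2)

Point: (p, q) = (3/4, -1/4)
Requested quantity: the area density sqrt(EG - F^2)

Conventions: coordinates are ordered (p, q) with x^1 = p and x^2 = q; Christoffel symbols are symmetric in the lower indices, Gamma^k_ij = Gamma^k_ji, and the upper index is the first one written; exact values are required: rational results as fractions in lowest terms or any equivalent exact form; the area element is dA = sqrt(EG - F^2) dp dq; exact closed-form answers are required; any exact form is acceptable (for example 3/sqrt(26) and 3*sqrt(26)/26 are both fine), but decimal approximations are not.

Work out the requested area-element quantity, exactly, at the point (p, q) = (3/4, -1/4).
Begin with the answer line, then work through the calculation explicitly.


Answer: sqrt(EG - F^2) = sqrt(162610)/256

E = 124585/65536, F = -47385/65536, G = 103561/65536; EG - F^2 = 81305/32768


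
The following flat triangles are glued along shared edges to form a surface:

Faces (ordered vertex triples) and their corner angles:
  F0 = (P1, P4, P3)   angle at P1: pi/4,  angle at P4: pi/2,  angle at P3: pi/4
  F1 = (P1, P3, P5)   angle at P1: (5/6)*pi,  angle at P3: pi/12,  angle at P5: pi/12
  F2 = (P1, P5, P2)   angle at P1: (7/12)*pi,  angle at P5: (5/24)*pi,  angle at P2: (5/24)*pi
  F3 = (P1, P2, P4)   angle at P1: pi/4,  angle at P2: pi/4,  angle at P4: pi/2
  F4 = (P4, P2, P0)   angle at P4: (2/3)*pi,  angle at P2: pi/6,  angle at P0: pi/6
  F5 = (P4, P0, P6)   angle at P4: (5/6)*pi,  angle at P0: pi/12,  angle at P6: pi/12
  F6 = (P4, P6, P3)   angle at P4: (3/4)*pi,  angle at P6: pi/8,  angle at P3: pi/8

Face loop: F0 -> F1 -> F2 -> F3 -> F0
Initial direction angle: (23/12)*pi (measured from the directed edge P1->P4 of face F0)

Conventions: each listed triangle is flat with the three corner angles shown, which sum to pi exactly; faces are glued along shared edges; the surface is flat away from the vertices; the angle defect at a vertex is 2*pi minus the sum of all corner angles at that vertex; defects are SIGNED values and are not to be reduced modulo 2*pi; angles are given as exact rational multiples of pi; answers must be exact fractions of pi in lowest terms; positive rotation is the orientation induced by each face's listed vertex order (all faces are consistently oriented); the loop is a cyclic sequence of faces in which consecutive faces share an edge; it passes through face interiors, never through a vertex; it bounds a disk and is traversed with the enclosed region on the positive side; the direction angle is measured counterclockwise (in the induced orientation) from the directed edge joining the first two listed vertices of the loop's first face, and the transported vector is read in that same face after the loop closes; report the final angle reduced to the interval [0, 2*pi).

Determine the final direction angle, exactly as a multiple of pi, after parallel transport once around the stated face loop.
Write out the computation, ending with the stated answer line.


enclosed vertex P1: corner angles sum to (23/12)*pi, defect = 2*pi - (23/12)*pi = pi/12
adding the enclosed defects to the starting angle (mod 2*pi, induced orientation) gives the holonomy
final angle = (23/12)*pi + pi/12 = 0 (mod 2*pi)

Answer: final direction angle = 0


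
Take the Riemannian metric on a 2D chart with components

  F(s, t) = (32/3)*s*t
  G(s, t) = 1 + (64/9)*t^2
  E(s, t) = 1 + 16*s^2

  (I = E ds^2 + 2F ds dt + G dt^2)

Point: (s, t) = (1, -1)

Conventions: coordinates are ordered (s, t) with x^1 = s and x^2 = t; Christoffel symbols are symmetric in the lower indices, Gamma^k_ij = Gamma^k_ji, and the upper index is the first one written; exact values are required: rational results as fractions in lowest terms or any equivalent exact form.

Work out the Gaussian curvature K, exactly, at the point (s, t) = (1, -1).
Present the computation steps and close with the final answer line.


E = 17, F = -32/3, G = 73/9, EG - F^2 = 217/9 at the point
E_s = 32, E_t = 0, F_s = -32/3, F_t = 32/3, G_s = 0, G_t = -128/9
E_tt = 0, F_st = 32/3, G_ss = 0
Using the Brioschi determinant formula for K from the metric derivatives:
M1 = [[-E_tt/2 + F_st - G_ss/2, E_s/2, F_s - E_t/2], [F_t - G_s/2, E, F], [G_t/2, F, G]] = [[32/3, 16, -32/3], [32/3, 17, -32/3], [-64/9, -32/3, 73/9]]; det M1 = 32/3
M2 = [[0, E_t/2, G_s/2], [E_t/2, E, F], [G_s/2, F, G]] = [[0, 0, 0], [0, 17, -32/3], [0, -32/3, 73/9]]; det M2 = 0
det M1 - det M2 = 32/3; K = 32/3 / (217/9)^2 = 864/47089

Answer: K = 864/47089


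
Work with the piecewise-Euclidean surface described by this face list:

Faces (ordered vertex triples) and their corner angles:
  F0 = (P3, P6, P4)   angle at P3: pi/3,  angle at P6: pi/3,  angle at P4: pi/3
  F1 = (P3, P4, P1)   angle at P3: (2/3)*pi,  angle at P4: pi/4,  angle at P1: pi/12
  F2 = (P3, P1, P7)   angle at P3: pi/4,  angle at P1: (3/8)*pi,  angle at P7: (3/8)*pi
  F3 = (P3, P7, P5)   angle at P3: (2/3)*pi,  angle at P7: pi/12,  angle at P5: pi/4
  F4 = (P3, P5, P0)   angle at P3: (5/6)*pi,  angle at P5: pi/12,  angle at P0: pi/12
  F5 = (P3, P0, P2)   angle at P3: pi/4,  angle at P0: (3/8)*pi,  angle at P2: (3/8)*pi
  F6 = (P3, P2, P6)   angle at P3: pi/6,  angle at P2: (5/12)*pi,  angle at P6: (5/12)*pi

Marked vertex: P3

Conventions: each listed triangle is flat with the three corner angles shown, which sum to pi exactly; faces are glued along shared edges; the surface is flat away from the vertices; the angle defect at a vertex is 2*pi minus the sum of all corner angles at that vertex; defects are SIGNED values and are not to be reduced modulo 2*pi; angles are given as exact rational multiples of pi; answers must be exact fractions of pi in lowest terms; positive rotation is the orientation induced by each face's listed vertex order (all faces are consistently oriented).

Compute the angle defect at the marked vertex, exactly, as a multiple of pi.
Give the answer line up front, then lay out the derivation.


Answer: defect(P3) = (-7/6)*pi

Sum of corner angles at P3: (19/6)*pi
defect = 2*pi - (19/6)*pi


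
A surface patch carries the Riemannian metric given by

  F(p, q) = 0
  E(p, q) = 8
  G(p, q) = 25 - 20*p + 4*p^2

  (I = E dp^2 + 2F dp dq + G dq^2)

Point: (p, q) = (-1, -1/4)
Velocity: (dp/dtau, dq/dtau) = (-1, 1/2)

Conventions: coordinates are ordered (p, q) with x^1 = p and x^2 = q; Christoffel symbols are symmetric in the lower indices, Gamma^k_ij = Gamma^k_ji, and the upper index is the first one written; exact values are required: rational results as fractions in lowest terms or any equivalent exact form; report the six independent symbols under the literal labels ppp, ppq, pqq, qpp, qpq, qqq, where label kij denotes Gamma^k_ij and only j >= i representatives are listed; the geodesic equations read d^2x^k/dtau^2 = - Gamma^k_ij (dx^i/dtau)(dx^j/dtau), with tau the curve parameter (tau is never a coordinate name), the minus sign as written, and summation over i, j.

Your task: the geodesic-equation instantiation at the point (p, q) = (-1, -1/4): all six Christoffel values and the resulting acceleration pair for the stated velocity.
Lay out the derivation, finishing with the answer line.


E = 8, F = 0, G = 49 at the point
E_p = 0, E_q = 0, F_p = 0, F_q = 0, G_p = -28, G_q = 0
EG - F^2 = 392;  g^inv = (1/392) * [[49, 0], [0, 8]]
first-kind symbols [ij,l] = (1/2)(d_i g_jl + d_j g_il - d_l g_ij): [pp,p] = E_p/2 = 0, [pp,q] = F_p - E_q/2 = 0, [pq,p] = E_q/2 = 0, [pq,q] = G_p/2 = -14, [qq,p] = F_q - G_p/2 = 14, [qq,q] = G_q/2 = 0
Gamma^p_ij = (G*[ij,p] - F*[ij,q])/(EG - F^2), Gamma^q_ij = (E*[ij,q] - F*[ij,p])/(EG - F^2)
Gamma_ppp = 0, Gamma_ppq = 0, Gamma_pqq = 7/4, Gamma_qpp = 0, Gamma_qpq = -2/7, Gamma_qqq = 0
d^2p/dtau^2 = -(Gamma_ppp*(-1)^2 + 2*Gamma_ppq*(-1)*(1/2) + Gamma_pqq*(1/2)^2) = -7/16
d^2q/dtau^2 = -(Gamma_qpp*(-1)^2 + 2*Gamma_qpq*(-1)*(1/2) + Gamma_qqq*(1/2)^2) = -2/7

Answer: Gamma_ppp = 0, Gamma_ppq = 0, Gamma_pqq = 7/4, Gamma_qpp = 0, Gamma_qpq = -2/7, Gamma_qqq = 0; accelerations (d^2p/dtau^2, d^2q/dtau^2) = (-7/16, -2/7)


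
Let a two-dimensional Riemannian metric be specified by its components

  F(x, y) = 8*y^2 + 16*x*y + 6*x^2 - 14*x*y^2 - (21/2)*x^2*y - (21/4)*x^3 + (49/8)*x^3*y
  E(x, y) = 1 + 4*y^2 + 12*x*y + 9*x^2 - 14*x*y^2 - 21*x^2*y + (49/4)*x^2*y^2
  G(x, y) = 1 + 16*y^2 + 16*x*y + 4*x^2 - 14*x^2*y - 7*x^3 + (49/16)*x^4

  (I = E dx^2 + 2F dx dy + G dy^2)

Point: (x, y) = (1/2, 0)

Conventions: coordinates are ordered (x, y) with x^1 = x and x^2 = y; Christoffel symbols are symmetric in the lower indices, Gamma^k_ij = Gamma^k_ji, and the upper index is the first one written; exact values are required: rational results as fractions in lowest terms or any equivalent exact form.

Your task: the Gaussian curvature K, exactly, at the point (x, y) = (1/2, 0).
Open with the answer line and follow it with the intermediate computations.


Answer: K = 782336/833569

E = 13/4, F = 27/32, G = 337/256, EG - F^2 = 913/256 at the point
E_x = 9, E_y = 3/4, F_x = 33/16, F_y = 393/64, G_x = 9/32, G_y = 9/2
E_yy = 1/8, F_xy = 323/32, G_xx = -61/16
Evaluate Brioschi's two determinant matrices M1, M2 and divide by (EG - F^2)^2.
M1 = [[-E_yy/2 + F_xy - G_xx/2, E_x/2, F_x - E_y/2], [F_y - G_x/2, E, F], [G_y/2, F, G]] = [[191/16, 9/2, 27/16], [6, 13/4, 27/32], [9/4, 27/32, 337/256]]; det M1 = 48239/4096
M2 = [[0, E_y/2, G_x/2], [E_y/2, E, F], [G_x/2, F, G]] = [[0, 3/8, 9/64], [3/8, 13/4, 27/32], [9/64, 27/32, 337/256]]; det M2 = -657/4096
det M1 - det M2 = 191/16; K = 191/16 / (913/256)^2 = 782336/833569


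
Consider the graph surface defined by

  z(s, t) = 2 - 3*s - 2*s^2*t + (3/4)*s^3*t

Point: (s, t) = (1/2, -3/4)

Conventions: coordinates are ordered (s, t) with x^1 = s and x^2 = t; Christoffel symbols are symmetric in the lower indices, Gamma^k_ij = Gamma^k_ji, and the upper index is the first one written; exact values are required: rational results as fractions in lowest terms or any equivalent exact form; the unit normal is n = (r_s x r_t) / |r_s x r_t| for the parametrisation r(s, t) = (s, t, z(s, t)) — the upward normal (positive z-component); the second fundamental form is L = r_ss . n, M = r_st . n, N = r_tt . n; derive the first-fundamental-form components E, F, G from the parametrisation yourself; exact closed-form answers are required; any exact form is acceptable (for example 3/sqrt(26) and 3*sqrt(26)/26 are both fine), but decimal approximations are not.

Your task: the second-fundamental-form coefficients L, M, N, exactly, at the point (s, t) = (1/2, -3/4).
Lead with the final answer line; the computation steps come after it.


Answer: L = 12*sqrt(19901)/2843, M = -92*sqrt(19901)/19901, N = 0

z_s = -123/64, z_t = -13/32, z_ss = 21/16, z_st = -23/16, z_tt = 0
E = 19225/4096, F = 1599/2048, G = 1193/1024; answer radicand W^2 = 19901/4096
unnormalised second-form numerators: l = 21/16, m = -23/16, n = 0; L = l/sqrt(19901/4096), and similarly M = m/sqrt(W^2), N = n/sqrt(W^2)


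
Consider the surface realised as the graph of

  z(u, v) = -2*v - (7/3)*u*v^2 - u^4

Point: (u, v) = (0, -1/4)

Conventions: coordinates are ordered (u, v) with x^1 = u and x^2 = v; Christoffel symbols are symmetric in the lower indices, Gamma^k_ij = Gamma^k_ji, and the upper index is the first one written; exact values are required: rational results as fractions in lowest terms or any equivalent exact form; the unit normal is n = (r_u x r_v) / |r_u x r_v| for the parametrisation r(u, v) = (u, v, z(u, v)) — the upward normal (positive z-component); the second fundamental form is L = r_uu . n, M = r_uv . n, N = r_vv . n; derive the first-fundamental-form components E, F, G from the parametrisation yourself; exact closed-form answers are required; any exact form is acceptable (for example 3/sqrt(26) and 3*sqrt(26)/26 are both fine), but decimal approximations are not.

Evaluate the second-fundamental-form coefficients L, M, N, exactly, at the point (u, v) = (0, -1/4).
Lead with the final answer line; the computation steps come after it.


Answer: L = 0, M = 56*sqrt(11569)/11569, N = 0

z_u = -7/48, z_v = -2, z_uu = 0, z_uv = 7/6, z_vv = 0
E = 2353/2304, F = 7/24, G = 5; answer radicand W^2 = 11569/2304
unnormalised second-form numerators: l = 0, m = 7/6, n = 0; L = l/sqrt(11569/2304), and similarly M = m/sqrt(W^2), N = n/sqrt(W^2)


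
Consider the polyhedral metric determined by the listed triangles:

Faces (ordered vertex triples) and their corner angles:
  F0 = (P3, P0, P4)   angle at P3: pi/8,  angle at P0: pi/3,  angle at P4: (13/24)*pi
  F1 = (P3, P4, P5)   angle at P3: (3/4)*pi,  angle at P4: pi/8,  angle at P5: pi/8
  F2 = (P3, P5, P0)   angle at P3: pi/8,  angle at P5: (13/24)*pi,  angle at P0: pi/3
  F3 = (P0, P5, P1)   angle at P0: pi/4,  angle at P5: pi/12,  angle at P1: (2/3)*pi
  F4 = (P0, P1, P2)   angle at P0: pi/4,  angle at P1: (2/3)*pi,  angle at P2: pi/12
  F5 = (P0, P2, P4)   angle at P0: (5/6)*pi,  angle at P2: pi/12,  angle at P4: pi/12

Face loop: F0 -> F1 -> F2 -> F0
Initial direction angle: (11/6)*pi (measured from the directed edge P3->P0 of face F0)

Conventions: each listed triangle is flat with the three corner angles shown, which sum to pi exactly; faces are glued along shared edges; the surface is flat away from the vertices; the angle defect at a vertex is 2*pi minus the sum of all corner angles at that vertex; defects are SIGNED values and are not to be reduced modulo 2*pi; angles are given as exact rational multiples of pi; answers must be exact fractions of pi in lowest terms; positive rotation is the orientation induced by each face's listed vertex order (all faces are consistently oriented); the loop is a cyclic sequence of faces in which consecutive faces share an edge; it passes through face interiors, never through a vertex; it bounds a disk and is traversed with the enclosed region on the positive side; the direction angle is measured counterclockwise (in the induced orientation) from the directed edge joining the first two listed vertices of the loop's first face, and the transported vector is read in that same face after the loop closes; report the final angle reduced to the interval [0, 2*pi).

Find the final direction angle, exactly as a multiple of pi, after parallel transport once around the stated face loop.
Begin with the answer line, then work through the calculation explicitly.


Answer: final direction angle = (5/6)*pi

enclosed vertex P3: corner angles sum to pi, defect = 2*pi - pi = pi
summing the enclosed defects onto the initial angle, mod 2*pi in the induced orientation:
final angle = (11/6)*pi + pi = (5/6)*pi (mod 2*pi)


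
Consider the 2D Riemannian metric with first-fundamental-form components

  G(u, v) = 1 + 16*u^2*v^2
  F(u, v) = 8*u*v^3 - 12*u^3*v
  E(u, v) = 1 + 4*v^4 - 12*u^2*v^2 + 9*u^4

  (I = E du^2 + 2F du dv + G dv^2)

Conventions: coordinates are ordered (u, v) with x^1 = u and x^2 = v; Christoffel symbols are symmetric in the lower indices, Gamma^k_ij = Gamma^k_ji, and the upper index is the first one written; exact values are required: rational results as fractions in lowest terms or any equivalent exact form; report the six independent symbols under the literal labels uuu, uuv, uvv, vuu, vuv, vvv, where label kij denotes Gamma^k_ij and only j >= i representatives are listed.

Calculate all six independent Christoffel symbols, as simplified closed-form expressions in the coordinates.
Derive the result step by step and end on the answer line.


E = 1 + 4*v^4 - 12*u^2*v^2 + 9*u^4; F = 8*u*v^3 - 12*u^3*v; G = 1 + 16*u^2*v^2
Gamma^k_ij = (1/2) g^{kl} (d_i g_jl + d_j g_il - d_l g_ij), with g^inv = (1/(EG-F^2)) [[G, -F], [-F, E]]
first partials: E_u = -24*u*v^2 + 36*u^3, E_v = 16*v^3 - 24*u^2*v, F_u = 8*v^3 - 36*u^2*v, F_v = 24*u*v^2 - 12*u^3, G_u = 32*u*v^2, G_v = 32*u^2*v
D = EG - F^2 = 1 + 4*v^4 + 4*u^2*v^2 + 9*u^4
expanded: Gamma^u_uu = (G E_u - 2F F_u + F E_v)/(2D), Gamma^u_uv = (G E_v - F G_u)/(2D), Gamma^u_vv = (2G F_v - G G_u - F G_v)/(2D), Gamma^v_uu = (2E F_u - E E_v - F E_u)/(2D), Gamma^v_uv = (E G_u - F E_v)/(2D), Gamma^v_vv = (E G_v - 2F F_v + F G_u)/(2D); substitute and cancel common factors

Answer: Gamma_uuu = (18*u^3 - 12*u*v^2)/(9*u^4 + 4*u^2*v^2 + 4*v^4 + 1), Gamma_uuv = (-12*u^2*v + 8*v^3)/(9*u^4 + 4*u^2*v^2 + 4*v^4 + 1), Gamma_uvv = (-12*u^3 + 8*u*v^2)/(9*u^4 + 4*u^2*v^2 + 4*v^4 + 1), Gamma_vuu = -24*u^2*v/(9*u^4 + 4*u^2*v^2 + 4*v^4 + 1), Gamma_vuv = 16*u*v^2/(9*u^4 + 4*u^2*v^2 + 4*v^4 + 1), Gamma_vvv = 16*u^2*v/(9*u^4 + 4*u^2*v^2 + 4*v^4 + 1)


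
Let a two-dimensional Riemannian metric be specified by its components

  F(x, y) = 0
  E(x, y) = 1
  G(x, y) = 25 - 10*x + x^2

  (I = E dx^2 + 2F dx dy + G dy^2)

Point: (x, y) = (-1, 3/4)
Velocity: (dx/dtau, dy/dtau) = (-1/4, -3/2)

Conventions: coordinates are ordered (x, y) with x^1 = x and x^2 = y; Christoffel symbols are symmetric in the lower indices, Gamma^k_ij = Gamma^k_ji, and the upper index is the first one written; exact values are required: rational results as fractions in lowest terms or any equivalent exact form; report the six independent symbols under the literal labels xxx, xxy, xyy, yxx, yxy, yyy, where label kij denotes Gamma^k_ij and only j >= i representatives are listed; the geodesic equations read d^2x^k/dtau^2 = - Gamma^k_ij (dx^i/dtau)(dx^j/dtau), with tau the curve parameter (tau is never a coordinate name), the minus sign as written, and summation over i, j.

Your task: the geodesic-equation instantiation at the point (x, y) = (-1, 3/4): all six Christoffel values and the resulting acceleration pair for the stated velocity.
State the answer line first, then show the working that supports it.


Answer: Gamma_xxx = 0, Gamma_xxy = 0, Gamma_xyy = 6, Gamma_yxx = 0, Gamma_yxy = -1/6, Gamma_yyy = 0; accelerations (d^2x/dtau^2, d^2y/dtau^2) = (-27/2, 1/8)

E = 1, F = 0, G = 36 at the point
E_x = 0, E_y = 0, F_x = 0, F_y = 0, G_x = -12, G_y = 0
EG - F^2 = 36;  g^inv = (1/36) * [[36, 0], [0, 1]]
first-kind symbols [ij,l] = (1/2)(d_i g_jl + d_j g_il - d_l g_ij): [xx,x] = E_x/2 = 0, [xx,y] = F_x - E_y/2 = 0, [xy,x] = E_y/2 = 0, [xy,y] = G_x/2 = -6, [yy,x] = F_y - G_x/2 = 6, [yy,y] = G_y/2 = 0
Gamma^x_ij = (G*[ij,x] - F*[ij,y])/(EG - F^2), Gamma^y_ij = (E*[ij,y] - F*[ij,x])/(EG - F^2)
Gamma_xxx = 0, Gamma_xxy = 0, Gamma_xyy = 6, Gamma_yxx = 0, Gamma_yxy = -1/6, Gamma_yyy = 0
d^2x/dtau^2 = -(Gamma_xxx*(-1/4)^2 + 2*Gamma_xxy*(-1/4)*(-3/2) + Gamma_xyy*(-3/2)^2) = -27/2
d^2y/dtau^2 = -(Gamma_yxx*(-1/4)^2 + 2*Gamma_yxy*(-1/4)*(-3/2) + Gamma_yyy*(-3/2)^2) = 1/8
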